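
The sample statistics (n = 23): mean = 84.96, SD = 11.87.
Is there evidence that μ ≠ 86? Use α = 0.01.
One-sample t-test:
H₀: μ = 86
H₁: μ ≠ 86
df = n - 1 = 22
t = (x̄ - μ₀) / (s/√n) = (84.96 - 86) / (11.87/√23) = -0.420
p-value = 0.6784

Since p-value > α = 0.01, we fail to reject H₀.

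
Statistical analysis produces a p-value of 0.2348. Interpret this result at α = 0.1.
Since p = 0.2348 > α = 0.1, fail to reject H₀.
There is insufficient evidence to reject the null hypothesis; the result is not statistically significant at the 0.1 level.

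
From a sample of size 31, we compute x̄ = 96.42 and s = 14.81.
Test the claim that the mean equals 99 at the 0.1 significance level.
One-sample t-test:
H₀: μ = 99
H₁: μ ≠ 99
df = n - 1 = 30
t = (x̄ - μ₀) / (s/√n) = (96.42 - 99) / (14.81/√31) = -0.970
p-value = 0.3398

Since p-value > α = 0.1, we fail to reject H₀.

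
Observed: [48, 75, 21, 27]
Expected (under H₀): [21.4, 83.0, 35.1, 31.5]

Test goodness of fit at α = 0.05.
Chi-square goodness of fit test:
H₀: observed counts match expected distribution
H₁: observed counts differ from expected distribution
df = k - 1 = 3
χ² = Σ(O - E)²/E
   = (48 - 21.4)²/21.4 + (75 - 83.0)²/83.0 + (21 - 35.1)²/35.1 + (27 - 31.5)²/31.5
   = 33.064 + 0.771 + 5.664 + 0.643
   = 40.14
p-value < 0.0001

Since p-value < α = 0.05, we reject H₀.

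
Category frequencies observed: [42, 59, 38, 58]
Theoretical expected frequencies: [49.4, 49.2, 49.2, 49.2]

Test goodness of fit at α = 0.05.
Chi-square goodness of fit test:
H₀: observed counts match expected distribution
H₁: observed counts differ from expected distribution
df = k - 1 = 3
χ² = Σ(O - E)²/E
   = (42 - 49.4)²/49.4 + (59 - 49.2)²/49.2 + (38 - 49.2)²/49.2 + (58 - 49.2)²/49.2
   = 1.109 + 1.952 + 2.550 + 1.574
   = 7.18
p-value = 0.0663

Since p-value > α = 0.05, we fail to reject H₀.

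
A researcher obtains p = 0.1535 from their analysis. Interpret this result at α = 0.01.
Since p = 0.1535 > α = 0.01, fail to reject H₀.
There is insufficient evidence to reject the null hypothesis; the result is not statistically significant at the 0.01 level.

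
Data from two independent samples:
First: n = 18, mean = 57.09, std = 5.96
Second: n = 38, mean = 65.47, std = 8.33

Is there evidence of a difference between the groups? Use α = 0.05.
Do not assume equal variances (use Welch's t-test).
Welch's two-sample t-test:
H₀: μ₁ = μ₂
H₁: μ₁ ≠ μ₂
s₁²/n₁ = 5.96²/18 = 1.9734,  s₂²/n₂ = 8.33²/38 = 1.8260
SE = √(s₁²/n₁ + s₂²/n₂) = √(1.9734 + 1.8260) = 1.9492
df (Welch-Satterthwaite) = (s₁²/n₁ + s₂²/n₂)² / [(s₁²/n₁)²/(n₁-1) + (s₂²/n₂)²/(n₂-1)] ≈ 45.22
t = (x̄₁ - x̄₂) / SE = (57.09 - 65.47) / 1.9492 = -8.38 / 1.9492 = -4.299
p-value = 0.0001

Since p-value < α = 0.05, we reject H₀.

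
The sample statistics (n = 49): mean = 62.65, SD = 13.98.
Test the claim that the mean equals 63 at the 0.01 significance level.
One-sample t-test:
H₀: μ = 63
H₁: μ ≠ 63
df = n - 1 = 48
t = (x̄ - μ₀) / (s/√n) = (62.65 - 63) / (13.98/√49) = -0.175
p-value = 0.8616

Since p-value > α = 0.01, we fail to reject H₀.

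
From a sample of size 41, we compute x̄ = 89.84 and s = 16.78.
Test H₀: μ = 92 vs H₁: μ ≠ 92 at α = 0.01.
One-sample t-test:
H₀: μ = 92
H₁: μ ≠ 92
df = n - 1 = 40
t = (x̄ - μ₀) / (s/√n) = (89.84 - 92) / (16.78/√41) = -0.824
p-value = 0.4147

Since p-value > α = 0.01, we fail to reject H₀.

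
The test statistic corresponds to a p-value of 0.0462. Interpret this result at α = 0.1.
Since p = 0.0462 < α = 0.1, reject H₀.
There is sufficient evidence to reject the null hypothesis; the result is statistically significant at the 0.1 level.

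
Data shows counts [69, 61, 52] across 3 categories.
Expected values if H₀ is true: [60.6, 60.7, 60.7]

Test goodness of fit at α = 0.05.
Chi-square goodness of fit test:
H₀: observed counts match expected distribution
H₁: observed counts differ from expected distribution
df = k - 1 = 2
χ² = Σ(O - E)²/E
   = (69 - 60.6)²/60.6 + (61 - 60.7)²/60.7 + (52 - 60.7)²/60.7
   = 1.164 + 0.001 + 1.247
   = 2.41
p-value = 0.2993

Since p-value > α = 0.05, we fail to reject H₀.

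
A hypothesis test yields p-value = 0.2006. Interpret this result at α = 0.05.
Since p = 0.2006 > α = 0.05, fail to reject H₀.
There is insufficient evidence to reject the null hypothesis; the result is not statistically significant at the 0.05 level.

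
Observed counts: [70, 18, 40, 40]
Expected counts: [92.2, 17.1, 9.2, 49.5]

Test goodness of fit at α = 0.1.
Chi-square goodness of fit test:
H₀: observed counts match expected distribution
H₁: observed counts differ from expected distribution
df = k - 1 = 3
χ² = Σ(O - E)²/E
   = (70 - 92.2)²/92.2 + (18 - 17.1)²/17.1 + (40 - 9.2)²/9.2 + (40 - 49.5)²/49.5
   = 5.345 + 0.047 + 103.113 + 1.823
   = 110.33
p-value < 0.0001

Since p-value < α = 0.1, we reject H₀.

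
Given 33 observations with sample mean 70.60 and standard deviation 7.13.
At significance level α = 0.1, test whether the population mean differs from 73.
One-sample t-test:
H₀: μ = 73
H₁: μ ≠ 73
df = n - 1 = 32
t = (x̄ - μ₀) / (s/√n) = (70.60 - 73) / (7.13/√33) = -1.934
p-value = 0.0620

Since p-value < α = 0.1, we reject H₀.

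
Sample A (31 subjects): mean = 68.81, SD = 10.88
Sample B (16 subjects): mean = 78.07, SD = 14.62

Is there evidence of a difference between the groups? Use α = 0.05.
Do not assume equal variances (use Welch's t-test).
Welch's two-sample t-test:
H₀: μ₁ = μ₂
H₁: μ₁ ≠ μ₂
s₁²/n₁ = 10.88²/31 = 3.8185,  s₂²/n₂ = 14.62²/16 = 13.3590
SE = √(s₁²/n₁ + s₂²/n₂) = √(3.8185 + 13.3590) = 4.1446
df (Welch-Satterthwaite) = (s₁²/n₁ + s₂²/n₂)² / [(s₁²/n₁)²/(n₁-1) + (s₂²/n₂)²/(n₂-1)] ≈ 23.83
t = (x̄₁ - x̄₂) / SE = (68.81 - 78.07) / 4.1446 = -9.26 / 4.1446 = -2.234
p-value = 0.0351

Since p-value < α = 0.05, we reject H₀.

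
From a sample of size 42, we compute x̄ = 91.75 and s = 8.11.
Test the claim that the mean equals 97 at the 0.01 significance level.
One-sample t-test:
H₀: μ = 97
H₁: μ ≠ 97
df = n - 1 = 41
t = (x̄ - μ₀) / (s/√n) = (91.75 - 97) / (8.11/√42) = -4.195
p-value = 0.0001

Since p-value < α = 0.01, we reject H₀.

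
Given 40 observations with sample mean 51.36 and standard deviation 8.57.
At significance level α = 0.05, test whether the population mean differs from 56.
One-sample t-test:
H₀: μ = 56
H₁: μ ≠ 56
df = n - 1 = 39
t = (x̄ - μ₀) / (s/√n) = (51.36 - 56) / (8.57/√40) = -3.424
p-value = 0.0015

Since p-value < α = 0.05, we reject H₀.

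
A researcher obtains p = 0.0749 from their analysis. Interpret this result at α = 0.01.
Since p = 0.0749 > α = 0.01, fail to reject H₀.
There is insufficient evidence to reject the null hypothesis; the result is not statistically significant at the 0.01 level.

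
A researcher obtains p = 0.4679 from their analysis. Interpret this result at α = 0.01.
Since p = 0.4679 > α = 0.01, fail to reject H₀.
There is insufficient evidence to reject the null hypothesis; the result is not statistically significant at the 0.01 level.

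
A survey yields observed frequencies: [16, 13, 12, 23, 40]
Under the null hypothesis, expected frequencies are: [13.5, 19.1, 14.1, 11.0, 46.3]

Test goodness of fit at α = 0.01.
Chi-square goodness of fit test:
H₀: observed counts match expected distribution
H₁: observed counts differ from expected distribution
df = k - 1 = 4
χ² = Σ(O - E)²/E
   = (16 - 13.5)²/13.5 + (13 - 19.1)²/19.1 + (12 - 14.1)²/14.1 + (23 - 11.0)²/11.0 + (40 - 46.3)²/46.3
   = 0.463 + 1.948 + 0.313 + 13.091 + 0.857
   = 16.67
p-value = 0.0022

Since p-value < α = 0.01, we reject H₀.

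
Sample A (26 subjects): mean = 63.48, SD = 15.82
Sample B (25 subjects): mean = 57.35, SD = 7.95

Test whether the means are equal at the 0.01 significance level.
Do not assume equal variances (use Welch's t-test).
Welch's two-sample t-test:
H₀: μ₁ = μ₂
H₁: μ₁ ≠ μ₂
s₁²/n₁ = 15.82²/26 = 9.6259,  s₂²/n₂ = 7.95²/25 = 2.5281
SE = √(s₁²/n₁ + s₂²/n₂) = √(9.6259 + 2.5281) = 3.4863
df (Welch-Satterthwaite) = (s₁²/n₁ + s₂²/n₂)² / [(s₁²/n₁)²/(n₁-1) + (s₂²/n₂)²/(n₂-1)] ≈ 37.18
t = (x̄₁ - x̄₂) / SE = (63.48 - 57.35) / 3.4863 = 6.13 / 3.4863 = 1.758
p-value = 0.0869

Since p-value > α = 0.01, we fail to reject H₀.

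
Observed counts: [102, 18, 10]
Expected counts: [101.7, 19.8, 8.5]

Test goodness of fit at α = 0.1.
Chi-square goodness of fit test:
H₀: observed counts match expected distribution
H₁: observed counts differ from expected distribution
df = k - 1 = 2
χ² = Σ(O - E)²/E
   = (102 - 101.7)²/101.7 + (18 - 19.8)²/19.8 + (10 - 8.5)²/8.5
   = 0.001 + 0.164 + 0.265
   = 0.43
p-value = 0.8069

Since p-value > α = 0.1, we fail to reject H₀.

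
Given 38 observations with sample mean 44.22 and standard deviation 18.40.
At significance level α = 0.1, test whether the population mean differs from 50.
One-sample t-test:
H₀: μ = 50
H₁: μ ≠ 50
df = n - 1 = 37
t = (x̄ - μ₀) / (s/√n) = (44.22 - 50) / (18.40/√38) = -1.936
p-value = 0.0605

Since p-value < α = 0.1, we reject H₀.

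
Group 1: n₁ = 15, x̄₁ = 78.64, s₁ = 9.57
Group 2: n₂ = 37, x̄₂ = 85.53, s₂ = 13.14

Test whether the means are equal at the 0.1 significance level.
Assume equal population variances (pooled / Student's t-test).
Student's two-sample t-test (equal variances):
H₀: μ₁ = μ₂
H₁: μ₁ ≠ μ₂
df = n₁ + n₂ - 2 = 50
Pooled variance s_p² = [(n₁-1)s₁² + (n₂-1)s₂²] / (n₁ + n₂ - 2) = [(14)(9.57²) + (36)(13.14²)] / 50 = 149.9587
SE = √(s_p²(1/n₁ + 1/n₂)) = √(149.9587 × (1/15 + 1/37)) = 3.7484
t = (x̄₁ - x̄₂) / SE = (78.64 - 85.53) / 3.7484 = -6.89 / 3.7484 = -1.838
p-value = 0.0720

Since p-value < α = 0.1, we reject H₀.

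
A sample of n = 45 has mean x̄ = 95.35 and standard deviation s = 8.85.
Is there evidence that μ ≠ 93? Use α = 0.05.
One-sample t-test:
H₀: μ = 93
H₁: μ ≠ 93
df = n - 1 = 44
t = (x̄ - μ₀) / (s/√n) = (95.35 - 93) / (8.85/√45) = 1.781
p-value = 0.0818

Since p-value > α = 0.05, we fail to reject H₀.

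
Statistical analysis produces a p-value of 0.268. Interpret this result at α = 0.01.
Since p = 0.268 > α = 0.01, fail to reject H₀.
There is insufficient evidence to reject the null hypothesis; the result is not statistically significant at the 0.01 level.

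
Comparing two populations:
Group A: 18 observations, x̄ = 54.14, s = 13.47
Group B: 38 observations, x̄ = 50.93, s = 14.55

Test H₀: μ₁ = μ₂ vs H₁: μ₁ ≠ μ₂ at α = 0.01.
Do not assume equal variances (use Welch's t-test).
Welch's two-sample t-test:
H₀: μ₁ = μ₂
H₁: μ₁ ≠ μ₂
s₁²/n₁ = 13.47²/18 = 10.0801,  s₂²/n₂ = 14.55²/38 = 5.5711
SE = √(s₁²/n₁ + s₂²/n₂) = √(10.0801 + 5.5711) = 3.9562
df (Welch-Satterthwaite) = (s₁²/n₁ + s₂²/n₂)² / [(s₁²/n₁)²/(n₁-1) + (s₂²/n₂)²/(n₂-1)] ≈ 35.94
t = (x̄₁ - x̄₂) / SE = (54.14 - 50.93) / 3.9562 = 3.21 / 3.9562 = 0.811
p-value = 0.4225

Since p-value > α = 0.01, we fail to reject H₀.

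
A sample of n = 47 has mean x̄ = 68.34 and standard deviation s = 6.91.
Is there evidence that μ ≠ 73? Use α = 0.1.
One-sample t-test:
H₀: μ = 73
H₁: μ ≠ 73
df = n - 1 = 46
t = (x̄ - μ₀) / (s/√n) = (68.34 - 73) / (6.91/√47) = -4.623
p-value < 0.0001

Since p-value < α = 0.1, we reject H₀.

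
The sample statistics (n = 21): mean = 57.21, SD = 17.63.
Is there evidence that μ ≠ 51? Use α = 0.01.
One-sample t-test:
H₀: μ = 51
H₁: μ ≠ 51
df = n - 1 = 20
t = (x̄ - μ₀) / (s/√n) = (57.21 - 51) / (17.63/√21) = 1.614
p-value = 0.1222

Since p-value > α = 0.01, we fail to reject H₀.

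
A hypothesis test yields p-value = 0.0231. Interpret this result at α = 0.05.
Since p = 0.0231 < α = 0.05, reject H₀.
There is sufficient evidence to reject the null hypothesis; the result is statistically significant at the 0.05 level.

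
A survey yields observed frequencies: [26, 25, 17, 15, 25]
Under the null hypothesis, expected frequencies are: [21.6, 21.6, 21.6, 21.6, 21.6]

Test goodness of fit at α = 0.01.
Chi-square goodness of fit test:
H₀: observed counts match expected distribution
H₁: observed counts differ from expected distribution
df = k - 1 = 4
χ² = Σ(O - E)²/E
   = (26 - 21.6)²/21.6 + (25 - 21.6)²/21.6 + (17 - 21.6)²/21.6 + (15 - 21.6)²/21.6 + (25 - 21.6)²/21.6
   = 0.896 + 0.535 + 0.980 + 2.017 + 0.535
   = 4.96
p-value = 0.2911

Since p-value > α = 0.01, we fail to reject H₀.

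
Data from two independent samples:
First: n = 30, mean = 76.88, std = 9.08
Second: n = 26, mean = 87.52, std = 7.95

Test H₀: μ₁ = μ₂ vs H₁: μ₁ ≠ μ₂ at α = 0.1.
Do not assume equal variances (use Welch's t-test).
Welch's two-sample t-test:
H₀: μ₁ = μ₂
H₁: μ₁ ≠ μ₂
s₁²/n₁ = 9.08²/30 = 2.7482,  s₂²/n₂ = 7.95²/26 = 2.4309
SE = √(s₁²/n₁ + s₂²/n₂) = √(2.7482 + 2.4309) = 2.2758
df (Welch-Satterthwaite) = (s₁²/n₁ + s₂²/n₂)² / [(s₁²/n₁)²/(n₁-1) + (s₂²/n₂)²/(n₂-1)] ≈ 53.99
t = (x̄₁ - x̄₂) / SE = (76.88 - 87.52) / 2.2758 = -10.64 / 2.2758 = -4.675
p-value < 0.0001

Since p-value < α = 0.1, we reject H₀.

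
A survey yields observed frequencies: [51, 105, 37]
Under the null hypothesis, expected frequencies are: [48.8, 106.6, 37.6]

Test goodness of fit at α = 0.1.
Chi-square goodness of fit test:
H₀: observed counts match expected distribution
H₁: observed counts differ from expected distribution
df = k - 1 = 2
χ² = Σ(O - E)²/E
   = (51 - 48.8)²/48.8 + (105 - 106.6)²/106.6 + (37 - 37.6)²/37.6
   = 0.099 + 0.024 + 0.010
   = 0.13
p-value = 0.9358

Since p-value > α = 0.1, we fail to reject H₀.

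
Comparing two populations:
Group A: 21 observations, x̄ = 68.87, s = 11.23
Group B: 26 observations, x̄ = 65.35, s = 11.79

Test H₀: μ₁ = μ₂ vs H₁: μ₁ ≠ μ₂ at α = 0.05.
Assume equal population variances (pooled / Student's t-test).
Student's two-sample t-test (equal variances):
H₀: μ₁ = μ₂
H₁: μ₁ ≠ μ₂
df = n₁ + n₂ - 2 = 45
Pooled variance s_p² = [(n₁-1)s₁² + (n₂-1)s₂²] / (n₁ + n₂ - 2) = [(20)(11.23²) + (25)(11.79²)] / 45 = 133.2747
SE = √(s_p²(1/n₁ + 1/n₂)) = √(133.2747 × (1/21 + 1/26)) = 3.3871
t = (x̄₁ - x̄₂) / SE = (68.87 - 65.35) / 3.3871 = 3.52 / 3.3871 = 1.039
p-value = 0.3042

Since p-value > α = 0.05, we fail to reject H₀.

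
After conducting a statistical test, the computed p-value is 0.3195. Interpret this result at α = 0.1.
Since p = 0.3195 > α = 0.1, fail to reject H₀.
There is insufficient evidence to reject the null hypothesis; the result is not statistically significant at the 0.1 level.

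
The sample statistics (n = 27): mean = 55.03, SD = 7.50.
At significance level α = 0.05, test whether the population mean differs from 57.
One-sample t-test:
H₀: μ = 57
H₁: μ ≠ 57
df = n - 1 = 26
t = (x̄ - μ₀) / (s/√n) = (55.03 - 57) / (7.50/√27) = -1.365
p-value = 0.1840

Since p-value > α = 0.05, we fail to reject H₀.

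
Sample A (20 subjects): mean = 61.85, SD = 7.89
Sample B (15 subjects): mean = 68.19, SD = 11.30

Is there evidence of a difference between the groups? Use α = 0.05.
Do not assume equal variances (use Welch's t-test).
Welch's two-sample t-test:
H₀: μ₁ = μ₂
H₁: μ₁ ≠ μ₂
s₁²/n₁ = 7.89²/20 = 3.1126,  s₂²/n₂ = 11.30²/15 = 8.5127
SE = √(s₁²/n₁ + s₂²/n₂) = √(3.1126 + 8.5127) = 3.4096
df (Welch-Satterthwaite) = (s₁²/n₁ + s₂²/n₂)² / [(s₁²/n₁)²/(n₁-1) + (s₂²/n₂)²/(n₂-1)] ≈ 23.77
t = (x̄₁ - x̄₂) / SE = (61.85 - 68.19) / 3.4096 = -6.34 / 3.4096 = -1.859
p-value = 0.0754

Since p-value > α = 0.05, we fail to reject H₀.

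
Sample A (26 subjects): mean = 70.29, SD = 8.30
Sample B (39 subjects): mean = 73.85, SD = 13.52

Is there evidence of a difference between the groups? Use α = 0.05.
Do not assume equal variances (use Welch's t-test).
Welch's two-sample t-test:
H₀: μ₁ = μ₂
H₁: μ₁ ≠ μ₂
s₁²/n₁ = 8.30²/26 = 2.6496,  s₂²/n₂ = 13.52²/39 = 4.6869
SE = √(s₁²/n₁ + s₂²/n₂) = √(2.6496 + 4.6869) = 2.7086
df (Welch-Satterthwaite) = (s₁²/n₁ + s₂²/n₂)² / [(s₁²/n₁)²/(n₁-1) + (s₂²/n₂)²/(n₂-1)] ≈ 62.67
t = (x̄₁ - x̄₂) / SE = (70.29 - 73.85) / 2.7086 = -3.56 / 2.7086 = -1.314
p-value = 0.1935

Since p-value > α = 0.05, we fail to reject H₀.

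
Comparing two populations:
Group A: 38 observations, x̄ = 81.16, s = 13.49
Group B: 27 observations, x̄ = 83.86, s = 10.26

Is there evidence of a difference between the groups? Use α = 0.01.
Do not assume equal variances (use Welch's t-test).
Welch's two-sample t-test:
H₀: μ₁ = μ₂
H₁: μ₁ ≠ μ₂
s₁²/n₁ = 13.49²/38 = 4.7889,  s₂²/n₂ = 10.26²/27 = 3.8988
SE = √(s₁²/n₁ + s₂²/n₂) = √(4.7889 + 3.8988) = 2.9475
df (Welch-Satterthwaite) = (s₁²/n₁ + s₂²/n₂)² / [(s₁²/n₁)²/(n₁-1) + (s₂²/n₂)²/(n₂-1)] ≈ 62.66
t = (x̄₁ - x̄₂) / SE = (81.16 - 83.86) / 2.9475 = -2.70 / 2.9475 = -0.916
p-value = 0.3632

Since p-value > α = 0.01, we fail to reject H₀.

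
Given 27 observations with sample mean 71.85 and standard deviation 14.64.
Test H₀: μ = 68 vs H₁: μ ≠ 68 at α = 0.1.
One-sample t-test:
H₀: μ = 68
H₁: μ ≠ 68
df = n - 1 = 26
t = (x̄ - μ₀) / (s/√n) = (71.85 - 68) / (14.64/√27) = 1.366
p-value = 0.1835

Since p-value > α = 0.1, we fail to reject H₀.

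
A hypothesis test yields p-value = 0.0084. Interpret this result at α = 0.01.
Since p = 0.0084 < α = 0.01, reject H₀.
There is sufficient evidence to reject the null hypothesis; the result is statistically significant at the 0.01 level.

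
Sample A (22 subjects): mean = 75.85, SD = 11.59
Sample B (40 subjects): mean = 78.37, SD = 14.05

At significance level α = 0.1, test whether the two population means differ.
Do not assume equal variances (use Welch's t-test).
Welch's two-sample t-test:
H₀: μ₁ = μ₂
H₁: μ₁ ≠ μ₂
s₁²/n₁ = 11.59²/22 = 6.1058,  s₂²/n₂ = 14.05²/40 = 4.9351
SE = √(s₁²/n₁ + s₂²/n₂) = √(6.1058 + 4.9351) = 3.3228
df (Welch-Satterthwaite) = (s₁²/n₁ + s₂²/n₂)² / [(s₁²/n₁)²/(n₁-1) + (s₂²/n₂)²/(n₂-1)] ≈ 50.80
t = (x̄₁ - x̄₂) / SE = (75.85 - 78.37) / 3.3228 = -2.52 / 3.3228 = -0.758
p-value = 0.4517

Since p-value > α = 0.1, we fail to reject H₀.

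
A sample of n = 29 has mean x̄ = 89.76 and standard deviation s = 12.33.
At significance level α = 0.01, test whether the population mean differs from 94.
One-sample t-test:
H₀: μ = 94
H₁: μ ≠ 94
df = n - 1 = 28
t = (x̄ - μ₀) / (s/√n) = (89.76 - 94) / (12.33/√29) = -1.852
p-value = 0.0746

Since p-value > α = 0.01, we fail to reject H₀.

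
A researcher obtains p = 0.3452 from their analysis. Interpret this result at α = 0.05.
Since p = 0.3452 > α = 0.05, fail to reject H₀.
There is insufficient evidence to reject the null hypothesis; the result is not statistically significant at the 0.05 level.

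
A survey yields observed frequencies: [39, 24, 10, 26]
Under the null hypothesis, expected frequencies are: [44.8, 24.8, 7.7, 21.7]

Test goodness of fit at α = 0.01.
Chi-square goodness of fit test:
H₀: observed counts match expected distribution
H₁: observed counts differ from expected distribution
df = k - 1 = 3
χ² = Σ(O - E)²/E
   = (39 - 44.8)²/44.8 + (24 - 24.8)²/24.8 + (10 - 7.7)²/7.7 + (26 - 21.7)²/21.7
   = 0.751 + 0.026 + 0.687 + 0.852
   = 2.32
p-value = 0.5095

Since p-value > α = 0.01, we fail to reject H₀.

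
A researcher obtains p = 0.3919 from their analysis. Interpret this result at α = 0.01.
Since p = 0.3919 > α = 0.01, fail to reject H₀.
There is insufficient evidence to reject the null hypothesis; the result is not statistically significant at the 0.01 level.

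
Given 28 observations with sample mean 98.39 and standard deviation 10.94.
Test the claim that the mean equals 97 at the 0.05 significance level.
One-sample t-test:
H₀: μ = 97
H₁: μ ≠ 97
df = n - 1 = 27
t = (x̄ - μ₀) / (s/√n) = (98.39 - 97) / (10.94/√28) = 0.672
p-value = 0.5071

Since p-value > α = 0.05, we fail to reject H₀.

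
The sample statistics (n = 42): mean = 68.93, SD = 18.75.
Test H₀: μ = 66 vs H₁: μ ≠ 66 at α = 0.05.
One-sample t-test:
H₀: μ = 66
H₁: μ ≠ 66
df = n - 1 = 41
t = (x̄ - μ₀) / (s/√n) = (68.93 - 66) / (18.75/√42) = 1.013
p-value = 0.3171

Since p-value > α = 0.05, we fail to reject H₀.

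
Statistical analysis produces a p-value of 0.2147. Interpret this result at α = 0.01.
Since p = 0.2147 > α = 0.01, fail to reject H₀.
There is insufficient evidence to reject the null hypothesis; the result is not statistically significant at the 0.01 level.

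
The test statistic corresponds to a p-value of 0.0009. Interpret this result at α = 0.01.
Since p = 0.0009 < α = 0.01, reject H₀.
There is sufficient evidence to reject the null hypothesis; the result is statistically significant at the 0.01 level.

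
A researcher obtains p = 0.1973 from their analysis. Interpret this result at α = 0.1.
Since p = 0.1973 > α = 0.1, fail to reject H₀.
There is insufficient evidence to reject the null hypothesis; the result is not statistically significant at the 0.1 level.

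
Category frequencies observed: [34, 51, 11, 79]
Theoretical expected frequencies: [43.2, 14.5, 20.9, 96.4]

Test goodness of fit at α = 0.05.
Chi-square goodness of fit test:
H₀: observed counts match expected distribution
H₁: observed counts differ from expected distribution
df = k - 1 = 3
χ² = Σ(O - E)²/E
   = (34 - 43.2)²/43.2 + (51 - 14.5)²/14.5 + (11 - 20.9)²/20.9 + (79 - 96.4)²/96.4
   = 1.959 + 91.879 + 4.689 + 3.141
   = 101.67
p-value < 0.0001

Since p-value < α = 0.05, we reject H₀.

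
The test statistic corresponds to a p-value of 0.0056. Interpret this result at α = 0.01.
Since p = 0.0056 < α = 0.01, reject H₀.
There is sufficient evidence to reject the null hypothesis; the result is statistically significant at the 0.01 level.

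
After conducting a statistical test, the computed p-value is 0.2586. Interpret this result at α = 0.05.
Since p = 0.2586 > α = 0.05, fail to reject H₀.
There is insufficient evidence to reject the null hypothesis; the result is not statistically significant at the 0.05 level.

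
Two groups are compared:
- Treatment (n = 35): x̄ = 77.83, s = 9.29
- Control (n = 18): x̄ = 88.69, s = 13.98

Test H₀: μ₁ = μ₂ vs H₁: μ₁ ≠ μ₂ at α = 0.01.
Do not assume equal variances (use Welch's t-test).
Welch's two-sample t-test:
H₀: μ₁ = μ₂
H₁: μ₁ ≠ μ₂
s₁²/n₁ = 9.29²/35 = 2.4658,  s₂²/n₂ = 13.98²/18 = 10.8578
SE = √(s₁²/n₁ + s₂²/n₂) = √(2.4658 + 10.8578) = 3.6502
df (Welch-Satterthwaite) = (s₁²/n₁ + s₂²/n₂)² / [(s₁²/n₁)²/(n₁-1) + (s₂²/n₂)²/(n₂-1)] ≈ 24.95
t = (x̄₁ - x̄₂) / SE = (77.83 - 88.69) / 3.6502 = -10.86 / 3.6502 = -2.975
p-value = 0.0064

Since p-value < α = 0.01, we reject H₀.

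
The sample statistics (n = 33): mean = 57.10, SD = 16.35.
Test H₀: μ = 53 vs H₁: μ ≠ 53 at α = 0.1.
One-sample t-test:
H₀: μ = 53
H₁: μ ≠ 53
df = n - 1 = 32
t = (x̄ - μ₀) / (s/√n) = (57.10 - 53) / (16.35/√33) = 1.441
p-value = 0.1594

Since p-value > α = 0.1, we fail to reject H₀.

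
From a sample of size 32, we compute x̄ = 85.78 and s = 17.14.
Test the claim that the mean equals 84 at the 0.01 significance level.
One-sample t-test:
H₀: μ = 84
H₁: μ ≠ 84
df = n - 1 = 31
t = (x̄ - μ₀) / (s/√n) = (85.78 - 84) / (17.14/√32) = 0.587
p-value = 0.5611

Since p-value > α = 0.01, we fail to reject H₀.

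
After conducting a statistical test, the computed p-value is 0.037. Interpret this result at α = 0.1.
Since p = 0.037 < α = 0.1, reject H₀.
There is sufficient evidence to reject the null hypothesis; the result is statistically significant at the 0.1 level.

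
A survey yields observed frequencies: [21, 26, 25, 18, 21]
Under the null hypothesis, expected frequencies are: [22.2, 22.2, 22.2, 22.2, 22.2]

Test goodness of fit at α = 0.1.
Chi-square goodness of fit test:
H₀: observed counts match expected distribution
H₁: observed counts differ from expected distribution
df = k - 1 = 4
χ² = Σ(O - E)²/E
   = (21 - 22.2)²/22.2 + (26 - 22.2)²/22.2 + (25 - 22.2)²/22.2 + (18 - 22.2)²/22.2 + (21 - 22.2)²/22.2
   = 0.065 + 0.650 + 0.353 + 0.795 + 0.065
   = 1.93
p-value = 0.7490

Since p-value > α = 0.1, we fail to reject H₀.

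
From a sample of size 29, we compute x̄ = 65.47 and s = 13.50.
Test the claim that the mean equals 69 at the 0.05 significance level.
One-sample t-test:
H₀: μ = 69
H₁: μ ≠ 69
df = n - 1 = 28
t = (x̄ - μ₀) / (s/√n) = (65.47 - 69) / (13.50/√29) = -1.408
p-value = 0.1701

Since p-value > α = 0.05, we fail to reject H₀.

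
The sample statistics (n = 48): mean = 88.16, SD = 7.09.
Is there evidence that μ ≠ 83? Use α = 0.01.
One-sample t-test:
H₀: μ = 83
H₁: μ ≠ 83
df = n - 1 = 47
t = (x̄ - μ₀) / (s/√n) = (88.16 - 83) / (7.09/√48) = 5.042
p-value < 0.0001

Since p-value < α = 0.01, we reject H₀.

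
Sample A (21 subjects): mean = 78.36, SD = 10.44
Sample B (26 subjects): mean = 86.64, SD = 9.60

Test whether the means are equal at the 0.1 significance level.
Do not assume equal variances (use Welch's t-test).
Welch's two-sample t-test:
H₀: μ₁ = μ₂
H₁: μ₁ ≠ μ₂
s₁²/n₁ = 10.44²/21 = 5.1902,  s₂²/n₂ = 9.60²/26 = 3.5446
SE = √(s₁²/n₁ + s₂²/n₂) = √(5.1902 + 3.5446) = 2.9555
df (Welch-Satterthwaite) = (s₁²/n₁ + s₂²/n₂)² / [(s₁²/n₁)²/(n₁-1) + (s₂²/n₂)²/(n₂-1)] ≈ 41.25
t = (x̄₁ - x̄₂) / SE = (78.36 - 86.64) / 2.9555 = -8.28 / 2.9555 = -2.802
p-value = 0.0077

Since p-value < α = 0.1, we reject H₀.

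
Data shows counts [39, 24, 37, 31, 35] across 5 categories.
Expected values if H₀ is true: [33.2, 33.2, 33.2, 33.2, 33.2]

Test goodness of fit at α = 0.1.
Chi-square goodness of fit test:
H₀: observed counts match expected distribution
H₁: observed counts differ from expected distribution
df = k - 1 = 4
χ² = Σ(O - E)²/E
   = (39 - 33.2)²/33.2 + (24 - 33.2)²/33.2 + (37 - 33.2)²/33.2 + (31 - 33.2)²/33.2 + (35 - 33.2)²/33.2
   = 1.013 + 2.549 + 0.435 + 0.146 + 0.098
   = 4.24
p-value = 0.3744

Since p-value > α = 0.1, we fail to reject H₀.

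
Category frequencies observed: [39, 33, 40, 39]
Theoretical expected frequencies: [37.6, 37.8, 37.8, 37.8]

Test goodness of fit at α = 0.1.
Chi-square goodness of fit test:
H₀: observed counts match expected distribution
H₁: observed counts differ from expected distribution
df = k - 1 = 3
χ² = Σ(O - E)²/E
   = (39 - 37.6)²/37.6 + (33 - 37.8)²/37.8 + (40 - 37.8)²/37.8 + (39 - 37.8)²/37.8
   = 0.052 + 0.610 + 0.128 + 0.038
   = 0.83
p-value = 0.8428

Since p-value > α = 0.1, we fail to reject H₀.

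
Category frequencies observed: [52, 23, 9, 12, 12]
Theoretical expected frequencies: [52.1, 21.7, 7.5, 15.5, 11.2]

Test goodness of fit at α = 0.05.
Chi-square goodness of fit test:
H₀: observed counts match expected distribution
H₁: observed counts differ from expected distribution
df = k - 1 = 4
χ² = Σ(O - E)²/E
   = (52 - 52.1)²/52.1 + (23 - 21.7)²/21.7 + (9 - 7.5)²/7.5 + (12 - 15.5)²/15.5 + (12 - 11.2)²/11.2
   = 0.000 + 0.078 + 0.300 + 0.790 + 0.057
   = 1.23
p-value = 0.8739

Since p-value > α = 0.05, we fail to reject H₀.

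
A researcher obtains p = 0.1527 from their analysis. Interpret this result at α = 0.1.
Since p = 0.1527 > α = 0.1, fail to reject H₀.
There is insufficient evidence to reject the null hypothesis; the result is not statistically significant at the 0.1 level.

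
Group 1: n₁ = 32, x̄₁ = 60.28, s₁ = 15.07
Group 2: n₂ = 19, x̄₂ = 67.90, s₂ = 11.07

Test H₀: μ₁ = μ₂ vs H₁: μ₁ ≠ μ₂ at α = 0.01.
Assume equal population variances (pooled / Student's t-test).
Student's two-sample t-test (equal variances):
H₀: μ₁ = μ₂
H₁: μ₁ ≠ μ₂
df = n₁ + n₂ - 2 = 49
Pooled variance s_p² = [(n₁-1)s₁² + (n₂-1)s₂²] / (n₁ + n₂ - 2) = [(31)(15.07²) + (18)(11.07²)] / 49 = 188.6951
SE = √(s_p²(1/n₁ + 1/n₂)) = √(188.6951 × (1/32 + 1/19)) = 3.9784
t = (x̄₁ - x̄₂) / SE = (60.28 - 67.90) / 3.9784 = -7.62 / 3.9784 = -1.915
p-value = 0.0613

Since p-value > α = 0.01, we fail to reject H₀.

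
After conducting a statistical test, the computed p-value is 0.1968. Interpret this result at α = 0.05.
Since p = 0.1968 > α = 0.05, fail to reject H₀.
There is insufficient evidence to reject the null hypothesis; the result is not statistically significant at the 0.05 level.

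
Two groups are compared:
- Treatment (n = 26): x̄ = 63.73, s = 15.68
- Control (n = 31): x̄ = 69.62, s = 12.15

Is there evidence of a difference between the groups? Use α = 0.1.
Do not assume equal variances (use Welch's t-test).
Welch's two-sample t-test:
H₀: μ₁ = μ₂
H₁: μ₁ ≠ μ₂
s₁²/n₁ = 15.68²/26 = 9.4562,  s₂²/n₂ = 12.15²/31 = 4.7620
SE = √(s₁²/n₁ + s₂²/n₂) = √(9.4562 + 4.7620) = 3.7707
df (Welch-Satterthwaite) = (s₁²/n₁ + s₂²/n₂)² / [(s₁²/n₁)²/(n₁-1) + (s₂²/n₂)²/(n₂-1)] ≈ 46.66
t = (x̄₁ - x̄₂) / SE = (63.73 - 69.62) / 3.7707 = -5.89 / 3.7707 = -1.562
p-value = 0.1250

Since p-value > α = 0.1, we fail to reject H₀.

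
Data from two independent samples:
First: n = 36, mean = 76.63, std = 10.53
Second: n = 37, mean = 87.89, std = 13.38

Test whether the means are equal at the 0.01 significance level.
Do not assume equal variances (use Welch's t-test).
Welch's two-sample t-test:
H₀: μ₁ = μ₂
H₁: μ₁ ≠ μ₂
s₁²/n₁ = 10.53²/36 = 3.0800,  s₂²/n₂ = 13.38²/37 = 4.8385
SE = √(s₁²/n₁ + s₂²/n₂) = √(3.0800 + 4.8385) = 2.8140
df (Welch-Satterthwaite) = (s₁²/n₁ + s₂²/n₂)² / [(s₁²/n₁)²/(n₁-1) + (s₂²/n₂)²/(n₂-1)] ≈ 68.06
t = (x̄₁ - x̄₂) / SE = (76.63 - 87.89) / 2.8140 = -11.26 / 2.8140 = -4.001
p-value = 0.0002

Since p-value < α = 0.01, we reject H₀.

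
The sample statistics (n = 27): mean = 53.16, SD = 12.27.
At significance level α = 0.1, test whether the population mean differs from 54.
One-sample t-test:
H₀: μ = 54
H₁: μ ≠ 54
df = n - 1 = 26
t = (x̄ - μ₀) / (s/√n) = (53.16 - 54) / (12.27/√27) = -0.356
p-value = 0.7249

Since p-value > α = 0.1, we fail to reject H₀.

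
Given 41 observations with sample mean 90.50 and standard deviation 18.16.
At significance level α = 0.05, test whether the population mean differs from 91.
One-sample t-test:
H₀: μ = 91
H₁: μ ≠ 91
df = n - 1 = 40
t = (x̄ - μ₀) / (s/√n) = (90.50 - 91) / (18.16/√41) = -0.176
p-value = 0.8609

Since p-value > α = 0.05, we fail to reject H₀.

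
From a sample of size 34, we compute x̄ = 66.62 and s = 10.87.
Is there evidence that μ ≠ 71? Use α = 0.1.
One-sample t-test:
H₀: μ = 71
H₁: μ ≠ 71
df = n - 1 = 33
t = (x̄ - μ₀) / (s/√n) = (66.62 - 71) / (10.87/√34) = -2.350
p-value = 0.0249

Since p-value < α = 0.1, we reject H₀.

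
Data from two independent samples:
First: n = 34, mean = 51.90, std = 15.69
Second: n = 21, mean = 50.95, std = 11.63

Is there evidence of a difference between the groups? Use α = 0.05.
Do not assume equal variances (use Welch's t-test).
Welch's two-sample t-test:
H₀: μ₁ = μ₂
H₁: μ₁ ≠ μ₂
s₁²/n₁ = 15.69²/34 = 7.2405,  s₂²/n₂ = 11.63²/21 = 6.4408
SE = √(s₁²/n₁ + s₂²/n₂) = √(7.2405 + 6.4408) = 3.6988
df (Welch-Satterthwaite) = (s₁²/n₁ + s₂²/n₂)² / [(s₁²/n₁)²/(n₁-1) + (s₂²/n₂)²/(n₂-1)] ≈ 51.10
t = (x̄₁ - x̄₂) / SE = (51.90 - 50.95) / 3.6988 = 0.95 / 3.6988 = 0.257
p-value = 0.7983

Since p-value > α = 0.05, we fail to reject H₀.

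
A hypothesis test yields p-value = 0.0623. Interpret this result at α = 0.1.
Since p = 0.0623 < α = 0.1, reject H₀.
There is sufficient evidence to reject the null hypothesis; the result is statistically significant at the 0.1 level.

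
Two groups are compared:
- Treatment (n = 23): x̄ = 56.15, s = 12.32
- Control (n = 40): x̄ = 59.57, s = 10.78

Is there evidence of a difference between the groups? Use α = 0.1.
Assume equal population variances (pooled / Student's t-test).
Student's two-sample t-test (equal variances):
H₀: μ₁ = μ₂
H₁: μ₁ ≠ μ₂
df = n₁ + n₂ - 2 = 61
Pooled variance s_p² = [(n₁-1)s₁² + (n₂-1)s₂²] / (n₁ + n₂ - 2) = [(22)(12.32²) + (39)(10.78²)] / 61 = 129.0384
SE = √(s_p²(1/n₁ + 1/n₂)) = √(129.0384 × (1/23 + 1/40)) = 2.9726
t = (x̄₁ - x̄₂) / SE = (56.15 - 59.57) / 2.9726 = -3.42 / 2.9726 = -1.151
p-value = 0.2544

Since p-value > α = 0.1, we fail to reject H₀.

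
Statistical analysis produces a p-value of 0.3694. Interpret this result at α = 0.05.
Since p = 0.3694 > α = 0.05, fail to reject H₀.
There is insufficient evidence to reject the null hypothesis; the result is not statistically significant at the 0.05 level.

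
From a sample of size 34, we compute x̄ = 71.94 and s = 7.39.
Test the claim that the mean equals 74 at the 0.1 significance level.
One-sample t-test:
H₀: μ = 74
H₁: μ ≠ 74
df = n - 1 = 33
t = (x̄ - μ₀) / (s/√n) = (71.94 - 74) / (7.39/√34) = -1.625
p-value = 0.1136

Since p-value > α = 0.1, we fail to reject H₀.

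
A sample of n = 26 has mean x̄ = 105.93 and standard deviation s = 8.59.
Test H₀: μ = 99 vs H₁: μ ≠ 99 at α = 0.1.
One-sample t-test:
H₀: μ = 99
H₁: μ ≠ 99
df = n - 1 = 25
t = (x̄ - μ₀) / (s/√n) = (105.93 - 99) / (8.59/√26) = 4.114
p-value = 0.0004

Since p-value < α = 0.1, we reject H₀.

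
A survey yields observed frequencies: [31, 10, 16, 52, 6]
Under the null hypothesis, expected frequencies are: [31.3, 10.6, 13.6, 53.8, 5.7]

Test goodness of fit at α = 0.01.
Chi-square goodness of fit test:
H₀: observed counts match expected distribution
H₁: observed counts differ from expected distribution
df = k - 1 = 4
χ² = Σ(O - E)²/E
   = (31 - 31.3)²/31.3 + (10 - 10.6)²/10.6 + (16 - 13.6)²/13.6 + (52 - 53.8)²/53.8 + (6 - 5.7)²/5.7
   = 0.003 + 0.034 + 0.424 + 0.060 + 0.016
   = 0.54
p-value = 0.9699

Since p-value > α = 0.01, we fail to reject H₀.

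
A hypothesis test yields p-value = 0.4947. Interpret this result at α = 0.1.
Since p = 0.4947 > α = 0.1, fail to reject H₀.
There is insufficient evidence to reject the null hypothesis; the result is not statistically significant at the 0.1 level.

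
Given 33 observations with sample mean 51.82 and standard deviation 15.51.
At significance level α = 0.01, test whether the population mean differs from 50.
One-sample t-test:
H₀: μ = 50
H₁: μ ≠ 50
df = n - 1 = 32
t = (x̄ - μ₀) / (s/√n) = (51.82 - 50) / (15.51/√33) = 0.674
p-value = 0.5051

Since p-value > α = 0.01, we fail to reject H₀.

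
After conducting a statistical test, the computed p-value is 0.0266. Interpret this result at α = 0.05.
Since p = 0.0266 < α = 0.05, reject H₀.
There is sufficient evidence to reject the null hypothesis; the result is statistically significant at the 0.05 level.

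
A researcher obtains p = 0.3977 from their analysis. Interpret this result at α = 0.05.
Since p = 0.3977 > α = 0.05, fail to reject H₀.
There is insufficient evidence to reject the null hypothesis; the result is not statistically significant at the 0.05 level.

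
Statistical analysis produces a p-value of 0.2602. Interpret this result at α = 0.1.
Since p = 0.2602 > α = 0.1, fail to reject H₀.
There is insufficient evidence to reject the null hypothesis; the result is not statistically significant at the 0.1 level.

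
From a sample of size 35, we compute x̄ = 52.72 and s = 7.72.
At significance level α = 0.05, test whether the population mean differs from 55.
One-sample t-test:
H₀: μ = 55
H₁: μ ≠ 55
df = n - 1 = 34
t = (x̄ - μ₀) / (s/√n) = (52.72 - 55) / (7.72/√35) = -1.747
p-value = 0.0896

Since p-value > α = 0.05, we fail to reject H₀.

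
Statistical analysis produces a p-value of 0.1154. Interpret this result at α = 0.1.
Since p = 0.1154 > α = 0.1, fail to reject H₀.
There is insufficient evidence to reject the null hypothesis; the result is not statistically significant at the 0.1 level.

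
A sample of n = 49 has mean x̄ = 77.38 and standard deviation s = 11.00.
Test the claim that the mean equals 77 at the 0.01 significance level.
One-sample t-test:
H₀: μ = 77
H₁: μ ≠ 77
df = n - 1 = 48
t = (x̄ - μ₀) / (s/√n) = (77.38 - 77) / (11.00/√49) = 0.242
p-value = 0.8100

Since p-value > α = 0.01, we fail to reject H₀.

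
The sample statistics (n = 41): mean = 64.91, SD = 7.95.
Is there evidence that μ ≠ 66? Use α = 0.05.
One-sample t-test:
H₀: μ = 66
H₁: μ ≠ 66
df = n - 1 = 40
t = (x̄ - μ₀) / (s/√n) = (64.91 - 66) / (7.95/√41) = -0.878
p-value = 0.3852

Since p-value > α = 0.05, we fail to reject H₀.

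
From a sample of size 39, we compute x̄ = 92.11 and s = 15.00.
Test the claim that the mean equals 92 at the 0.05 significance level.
One-sample t-test:
H₀: μ = 92
H₁: μ ≠ 92
df = n - 1 = 38
t = (x̄ - μ₀) / (s/√n) = (92.11 - 92) / (15.00/√39) = 0.046
p-value = 0.9637

Since p-value > α = 0.05, we fail to reject H₀.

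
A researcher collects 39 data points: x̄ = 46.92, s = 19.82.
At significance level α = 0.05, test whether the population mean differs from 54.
One-sample t-test:
H₀: μ = 54
H₁: μ ≠ 54
df = n - 1 = 38
t = (x̄ - μ₀) / (s/√n) = (46.92 - 54) / (19.82/√39) = -2.231
p-value = 0.0317

Since p-value < α = 0.05, we reject H₀.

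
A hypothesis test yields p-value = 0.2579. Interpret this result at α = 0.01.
Since p = 0.2579 > α = 0.01, fail to reject H₀.
There is insufficient evidence to reject the null hypothesis; the result is not statistically significant at the 0.01 level.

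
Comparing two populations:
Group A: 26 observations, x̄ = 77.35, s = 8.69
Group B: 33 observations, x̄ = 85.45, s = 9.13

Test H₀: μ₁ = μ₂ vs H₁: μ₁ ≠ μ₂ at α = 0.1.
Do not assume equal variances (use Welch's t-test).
Welch's two-sample t-test:
H₀: μ₁ = μ₂
H₁: μ₁ ≠ μ₂
s₁²/n₁ = 8.69²/26 = 2.9045,  s₂²/n₂ = 9.13²/33 = 2.5260
SE = √(s₁²/n₁ + s₂²/n₂) = √(2.9045 + 2.5260) = 2.3303
df (Welch-Satterthwaite) = (s₁²/n₁ + s₂²/n₂)² / [(s₁²/n₁)²/(n₁-1) + (s₂²/n₂)²/(n₂-1)] ≈ 54.93
t = (x̄₁ - x̄₂) / SE = (77.35 - 85.45) / 2.3303 = -8.10 / 2.3303 = -3.476
p-value = 0.0010

Since p-value < α = 0.1, we reject H₀.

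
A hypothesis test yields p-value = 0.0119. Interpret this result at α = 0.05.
Since p = 0.0119 < α = 0.05, reject H₀.
There is sufficient evidence to reject the null hypothesis; the result is statistically significant at the 0.05 level.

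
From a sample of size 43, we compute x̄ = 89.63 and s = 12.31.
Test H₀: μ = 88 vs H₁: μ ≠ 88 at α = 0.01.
One-sample t-test:
H₀: μ = 88
H₁: μ ≠ 88
df = n - 1 = 42
t = (x̄ - μ₀) / (s/√n) = (89.63 - 88) / (12.31/√43) = 0.868
p-value = 0.3902

Since p-value > α = 0.01, we fail to reject H₀.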